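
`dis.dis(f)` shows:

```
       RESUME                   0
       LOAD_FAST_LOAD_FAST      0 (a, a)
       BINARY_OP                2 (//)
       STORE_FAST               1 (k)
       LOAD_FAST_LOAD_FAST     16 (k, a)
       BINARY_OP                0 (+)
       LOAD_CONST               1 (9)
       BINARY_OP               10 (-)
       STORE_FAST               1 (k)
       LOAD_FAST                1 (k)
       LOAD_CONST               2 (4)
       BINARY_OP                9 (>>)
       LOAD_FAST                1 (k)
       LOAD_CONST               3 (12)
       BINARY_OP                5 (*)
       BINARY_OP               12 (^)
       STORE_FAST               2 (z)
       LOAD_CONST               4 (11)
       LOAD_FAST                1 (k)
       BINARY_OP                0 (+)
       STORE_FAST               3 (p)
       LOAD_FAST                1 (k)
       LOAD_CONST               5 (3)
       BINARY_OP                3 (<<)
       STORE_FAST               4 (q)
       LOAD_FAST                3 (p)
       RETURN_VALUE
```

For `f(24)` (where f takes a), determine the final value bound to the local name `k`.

LOAD_FAST_LOAD_FAST a,a → push 24,24. Stack: [24, 24]
BINARY_OP // → 24 // 24 = 1. Stack: [1]
STORE_FAST k → k=1. Stack: []
LOAD_FAST_LOAD_FAST k,a → push 1,24. Stack: [1, 24]
BINARY_OP + → 1 + 24 = 25. Stack: [25]
LOAD_CONST → push 9. Stack: [25, 9]
BINARY_OP - → 25 - 9 = 16. Stack: [16]
STORE_FAST k → k=16. Stack: []
LOAD_FAST k → push 16. Stack: [16]
LOAD_CONST → push 4. Stack: [16, 4]
BINARY_OP >> → 16 >> 4 = 1. Stack: [1]
LOAD_FAST k → push 16. Stack: [1, 16]
LOAD_CONST → push 12. Stack: [1, 16, 12]
BINARY_OP * → 16 * 12 = 192. Stack: [1, 192]
BINARY_OP ^ → 1 ^ 192 = 193. Stack: [193]
STORE_FAST z → z=193. Stack: []
LOAD_CONST → push 11. Stack: [11]
LOAD_FAST k → push 16. Stack: [11, 16]
BINARY_OP + → 11 + 16 = 27. Stack: [27]
STORE_FAST p → p=27. Stack: []
LOAD_FAST k → push 16. Stack: [16]
LOAD_CONST → push 3. Stack: [16, 3]
BINARY_OP << → 16 << 3 = 128. Stack: [128]
STORE_FAST q → q=128. Stack: []
LOAD_FAST p → push 27. Stack: [27]
RETURN_VALUE → return 27.

16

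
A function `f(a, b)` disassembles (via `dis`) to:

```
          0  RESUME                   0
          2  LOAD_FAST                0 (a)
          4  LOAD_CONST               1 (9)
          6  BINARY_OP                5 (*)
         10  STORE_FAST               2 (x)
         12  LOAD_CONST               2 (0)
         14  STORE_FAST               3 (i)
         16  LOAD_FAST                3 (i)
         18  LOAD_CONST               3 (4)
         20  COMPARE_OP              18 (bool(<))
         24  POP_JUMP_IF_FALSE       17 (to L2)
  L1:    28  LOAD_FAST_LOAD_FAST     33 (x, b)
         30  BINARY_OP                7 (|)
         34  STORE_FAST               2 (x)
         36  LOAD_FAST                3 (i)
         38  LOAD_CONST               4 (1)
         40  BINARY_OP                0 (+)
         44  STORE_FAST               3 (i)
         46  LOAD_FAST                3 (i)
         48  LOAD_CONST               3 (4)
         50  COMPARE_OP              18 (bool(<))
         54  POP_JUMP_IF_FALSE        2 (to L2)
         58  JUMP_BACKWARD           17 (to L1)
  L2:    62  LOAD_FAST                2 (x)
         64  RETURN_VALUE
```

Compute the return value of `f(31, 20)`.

LOAD_FAST a → push 31. Stack: [31]
LOAD_CONST → push 9. Stack: [31, 9]
BINARY_OP * → 31 * 9 = 279. Stack: [279]
STORE_FAST x → x=279. Stack: []
LOAD_CONST → push 0. Stack: [0]
STORE_FAST i → i=0. Stack: []
LOAD_FAST i → push 0. Stack: [0]
LOAD_CONST → push 4. Stack: [0, 4]
COMPARE_OP bool(<) → 0 vs 4 = True. Stack: [True]
POP_JUMP_IF_FALSE → pop True; no jump. Stack: []
LOAD_FAST_LOAD_FAST x,b → push 279,20. Stack: [279, 20]
BINARY_OP | → 279 | 20 = 279. Stack: [279]
STORE_FAST x → x=279. Stack: []
LOAD_FAST i → push 0. Stack: [0]
LOAD_CONST → push 1. Stack: [0, 1]
BINARY_OP + → 0 + 1 = 1. Stack: [1]
STORE_FAST i → i=1. Stack: []
LOAD_FAST i → push 1. Stack: [1]
LOAD_CONST → push 4. Stack: [1, 4]
COMPARE_OP bool(<) → 1 vs 4 = True. Stack: [True]
POP_JUMP_IF_FALSE → pop True; no jump. Stack: []
LOAD_FAST_LOAD_FAST x,b → push 279,20. Stack: [279, 20]
BINARY_OP | → 279 | 20 = 279. Stack: [279]
STORE_FAST x → x=279. Stack: []
LOAD_FAST i → push 1. Stack: [1]
LOAD_CONST → push 1. Stack: [1, 1]
BINARY_OP + → 1 + 1 = 2. Stack: [2]
STORE_FAST i → i=2. Stack: []
LOAD_FAST i → push 2. Stack: [2]
LOAD_CONST → push 4. Stack: [2, 4]
COMPARE_OP bool(<) → 2 vs 4 = True. Stack: [True]
POP_JUMP_IF_FALSE → pop True; no jump. Stack: []
LOAD_FAST_LOAD_FAST x,b → push 279,20. Stack: [279, 20]
BINARY_OP | → 279 | 20 = 279. Stack: [279]
STORE_FAST x → x=279. Stack: []
LOAD_FAST i → push 2. Stack: [2]
LOAD_CONST → push 1. Stack: [2, 1]
BINARY_OP + → 2 + 1 = 3. Stack: [3]
STORE_FAST i → i=3. Stack: []
LOAD_FAST i → push 3. Stack: [3]
LOAD_CONST → push 4. Stack: [3, 4]
COMPARE_OP bool(<) → 3 vs 4 = True. Stack: [True]
POP_JUMP_IF_FALSE → pop True; no jump. Stack: []
LOAD_FAST_LOAD_FAST x,b → push 279,20. Stack: [279, 20]
BINARY_OP | → 279 | 20 = 279. Stack: [279]
STORE_FAST x → x=279. Stack: []
LOAD_FAST i → push 3. Stack: [3]
LOAD_CONST → push 1. Stack: [3, 1]
BINARY_OP + → 3 + 1 = 4. Stack: [4]
STORE_FAST i → i=4. Stack: []
LOAD_FAST i → push 4. Stack: [4]
LOAD_CONST → push 4. Stack: [4, 4]
COMPARE_OP bool(<) → 4 vs 4 = False. Stack: [False]
POP_JUMP_IF_FALSE → pop False; jump. Stack: []
LOAD_FAST x → push 279. Stack: [279]
RETURN_VALUE → return 279.

279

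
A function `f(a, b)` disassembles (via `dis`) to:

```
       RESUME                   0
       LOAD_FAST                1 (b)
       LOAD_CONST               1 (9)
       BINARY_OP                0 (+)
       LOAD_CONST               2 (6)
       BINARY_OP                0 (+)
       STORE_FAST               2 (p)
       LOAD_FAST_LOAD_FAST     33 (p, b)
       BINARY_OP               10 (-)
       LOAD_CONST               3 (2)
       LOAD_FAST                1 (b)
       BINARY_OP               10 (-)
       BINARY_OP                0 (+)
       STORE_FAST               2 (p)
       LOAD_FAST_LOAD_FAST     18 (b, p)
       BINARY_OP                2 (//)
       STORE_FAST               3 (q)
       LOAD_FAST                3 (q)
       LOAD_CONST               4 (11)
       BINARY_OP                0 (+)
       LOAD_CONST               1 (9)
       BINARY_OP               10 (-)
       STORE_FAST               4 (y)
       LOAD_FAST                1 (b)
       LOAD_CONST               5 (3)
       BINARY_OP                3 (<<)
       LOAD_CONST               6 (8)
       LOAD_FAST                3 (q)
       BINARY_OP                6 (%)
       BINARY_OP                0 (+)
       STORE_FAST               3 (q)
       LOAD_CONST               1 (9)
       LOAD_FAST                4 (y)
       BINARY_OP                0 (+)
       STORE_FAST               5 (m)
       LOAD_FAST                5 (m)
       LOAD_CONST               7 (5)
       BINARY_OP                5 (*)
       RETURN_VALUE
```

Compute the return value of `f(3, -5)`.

50

LOAD_FAST b → push -5. Stack: [-5]
LOAD_CONST → push 9. Stack: [-5, 9]
BINARY_OP + → -5 + 9 = 4. Stack: [4]
LOAD_CONST → push 6. Stack: [4, 6]
BINARY_OP + → 4 + 6 = 10. Stack: [10]
STORE_FAST p → p=10. Stack: []
LOAD_FAST_LOAD_FAST p,b → push 10,-5. Stack: [10, -5]
BINARY_OP - → 10 - -5 = 15. Stack: [15]
LOAD_CONST → push 2. Stack: [15, 2]
LOAD_FAST b → push -5. Stack: [15, 2, -5]
BINARY_OP - → 2 - -5 = 7. Stack: [15, 7]
BINARY_OP + → 15 + 7 = 22. Stack: [22]
STORE_FAST p → p=22. Stack: []
LOAD_FAST_LOAD_FAST b,p → push -5,22. Stack: [-5, 22]
BINARY_OP // → -5 // 22 = -1. Stack: [-1]
STORE_FAST q → q=-1. Stack: []
LOAD_FAST q → push -1. Stack: [-1]
LOAD_CONST → push 11. Stack: [-1, 11]
BINARY_OP + → -1 + 11 = 10. Stack: [10]
LOAD_CONST → push 9. Stack: [10, 9]
BINARY_OP - → 10 - 9 = 1. Stack: [1]
STORE_FAST y → y=1. Stack: []
LOAD_FAST b → push -5. Stack: [-5]
LOAD_CONST → push 3. Stack: [-5, 3]
BINARY_OP << → -5 << 3 = -40. Stack: [-40]
LOAD_CONST → push 8. Stack: [-40, 8]
LOAD_FAST q → push -1. Stack: [-40, 8, -1]
BINARY_OP % → 8 % -1 = 0. Stack: [-40, 0]
BINARY_OP + → -40 + 0 = -40. Stack: [-40]
STORE_FAST q → q=-40. Stack: []
LOAD_CONST → push 9. Stack: [9]
LOAD_FAST y → push 1. Stack: [9, 1]
BINARY_OP + → 9 + 1 = 10. Stack: [10]
STORE_FAST m → m=10. Stack: []
LOAD_FAST m → push 10. Stack: [10]
LOAD_CONST → push 5. Stack: [10, 5]
BINARY_OP * → 10 * 5 = 50. Stack: [50]
RETURN_VALUE → return 50.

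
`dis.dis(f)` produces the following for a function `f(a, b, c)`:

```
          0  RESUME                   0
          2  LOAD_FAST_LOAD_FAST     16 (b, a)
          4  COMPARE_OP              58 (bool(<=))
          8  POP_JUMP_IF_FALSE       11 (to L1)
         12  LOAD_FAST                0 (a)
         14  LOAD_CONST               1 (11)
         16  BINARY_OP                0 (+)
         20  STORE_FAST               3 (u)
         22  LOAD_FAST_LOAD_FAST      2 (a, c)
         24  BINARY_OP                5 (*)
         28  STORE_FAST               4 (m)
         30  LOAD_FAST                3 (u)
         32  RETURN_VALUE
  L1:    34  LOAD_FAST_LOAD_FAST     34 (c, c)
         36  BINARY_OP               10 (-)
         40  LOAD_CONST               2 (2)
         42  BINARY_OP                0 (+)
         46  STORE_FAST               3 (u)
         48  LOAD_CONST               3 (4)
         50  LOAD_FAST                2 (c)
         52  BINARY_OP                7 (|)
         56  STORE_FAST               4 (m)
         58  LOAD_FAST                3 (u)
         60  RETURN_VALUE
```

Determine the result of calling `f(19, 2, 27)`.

30

LOAD_FAST_LOAD_FAST b,a → push 2,19. Stack: [2, 19]
COMPARE_OP bool(<=) → 2 vs 19 = True. Stack: [True]
POP_JUMP_IF_FALSE → pop True; no jump. Stack: []
LOAD_FAST a → push 19. Stack: [19]
LOAD_CONST → push 11. Stack: [19, 11]
BINARY_OP + → 19 + 11 = 30. Stack: [30]
STORE_FAST u → u=30. Stack: []
LOAD_FAST_LOAD_FAST a,c → push 19,27. Stack: [19, 27]
BINARY_OP * → 19 * 27 = 513. Stack: [513]
STORE_FAST m → m=513. Stack: []
LOAD_FAST u → push 30. Stack: [30]
RETURN_VALUE → return 30.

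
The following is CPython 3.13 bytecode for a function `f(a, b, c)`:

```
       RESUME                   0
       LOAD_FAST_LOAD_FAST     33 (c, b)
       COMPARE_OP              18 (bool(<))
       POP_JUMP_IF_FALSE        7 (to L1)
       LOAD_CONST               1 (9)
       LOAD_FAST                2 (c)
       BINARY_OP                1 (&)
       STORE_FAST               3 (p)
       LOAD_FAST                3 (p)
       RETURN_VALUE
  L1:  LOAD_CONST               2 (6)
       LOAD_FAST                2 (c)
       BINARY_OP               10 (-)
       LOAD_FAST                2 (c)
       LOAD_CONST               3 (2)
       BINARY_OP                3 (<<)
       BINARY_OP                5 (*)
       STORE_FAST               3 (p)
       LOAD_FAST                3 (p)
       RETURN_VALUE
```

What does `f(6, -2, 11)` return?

-220

LOAD_FAST_LOAD_FAST c,b → push 11,-2. Stack: [11, -2]
COMPARE_OP bool(<) → 11 vs -2 = False. Stack: [False]
POP_JUMP_IF_FALSE → pop False; jump. Stack: []
LOAD_CONST → push 6. Stack: [6]
LOAD_FAST c → push 11. Stack: [6, 11]
BINARY_OP - → 6 - 11 = -5. Stack: [-5]
LOAD_FAST c → push 11. Stack: [-5, 11]
LOAD_CONST → push 2. Stack: [-5, 11, 2]
BINARY_OP << → 11 << 2 = 44. Stack: [-5, 44]
BINARY_OP * → -5 * 44 = -220. Stack: [-220]
STORE_FAST p → p=-220. Stack: []
LOAD_FAST p → push -220. Stack: [-220]
RETURN_VALUE → return -220.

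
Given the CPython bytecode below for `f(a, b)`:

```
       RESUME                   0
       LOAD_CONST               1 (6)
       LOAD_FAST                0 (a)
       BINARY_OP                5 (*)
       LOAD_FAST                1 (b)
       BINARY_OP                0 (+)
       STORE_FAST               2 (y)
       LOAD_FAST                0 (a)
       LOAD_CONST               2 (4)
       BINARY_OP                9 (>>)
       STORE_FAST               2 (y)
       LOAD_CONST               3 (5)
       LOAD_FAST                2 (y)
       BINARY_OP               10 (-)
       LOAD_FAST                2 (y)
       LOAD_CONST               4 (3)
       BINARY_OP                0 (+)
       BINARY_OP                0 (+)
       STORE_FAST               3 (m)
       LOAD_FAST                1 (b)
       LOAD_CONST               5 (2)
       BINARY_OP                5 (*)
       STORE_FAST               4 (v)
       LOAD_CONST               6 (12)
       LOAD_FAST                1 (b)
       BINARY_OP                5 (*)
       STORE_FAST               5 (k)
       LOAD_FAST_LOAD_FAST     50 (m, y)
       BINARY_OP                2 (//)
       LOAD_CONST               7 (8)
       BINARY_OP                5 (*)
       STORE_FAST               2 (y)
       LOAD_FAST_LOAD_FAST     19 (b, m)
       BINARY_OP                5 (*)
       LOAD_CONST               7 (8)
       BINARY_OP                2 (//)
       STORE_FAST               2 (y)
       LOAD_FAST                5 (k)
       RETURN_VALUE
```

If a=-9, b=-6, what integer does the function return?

-72

LOAD_CONST → push 6. Stack: [6]
LOAD_FAST a → push -9. Stack: [6, -9]
BINARY_OP * → 6 * -9 = -54. Stack: [-54]
LOAD_FAST b → push -6. Stack: [-54, -6]
BINARY_OP + → -54 + -6 = -60. Stack: [-60]
STORE_FAST y → y=-60. Stack: []
LOAD_FAST a → push -9. Stack: [-9]
LOAD_CONST → push 4. Stack: [-9, 4]
BINARY_OP >> → -9 >> 4 = -1. Stack: [-1]
STORE_FAST y → y=-1. Stack: []
LOAD_CONST → push 5. Stack: [5]
LOAD_FAST y → push -1. Stack: [5, -1]
BINARY_OP - → 5 - -1 = 6. Stack: [6]
LOAD_FAST y → push -1. Stack: [6, -1]
LOAD_CONST → push 3. Stack: [6, -1, 3]
BINARY_OP + → -1 + 3 = 2. Stack: [6, 2]
BINARY_OP + → 6 + 2 = 8. Stack: [8]
STORE_FAST m → m=8. Stack: []
LOAD_FAST b → push -6. Stack: [-6]
LOAD_CONST → push 2. Stack: [-6, 2]
BINARY_OP * → -6 * 2 = -12. Stack: [-12]
STORE_FAST v → v=-12. Stack: []
LOAD_CONST → push 12. Stack: [12]
LOAD_FAST b → push -6. Stack: [12, -6]
BINARY_OP * → 12 * -6 = -72. Stack: [-72]
STORE_FAST k → k=-72. Stack: []
LOAD_FAST_LOAD_FAST m,y → push 8,-1. Stack: [8, -1]
BINARY_OP // → 8 // -1 = -8. Stack: [-8]
LOAD_CONST → push 8. Stack: [-8, 8]
BINARY_OP * → -8 * 8 = -64. Stack: [-64]
STORE_FAST y → y=-64. Stack: []
LOAD_FAST_LOAD_FAST b,m → push -6,8. Stack: [-6, 8]
BINARY_OP * → -6 * 8 = -48. Stack: [-48]
LOAD_CONST → push 8. Stack: [-48, 8]
BINARY_OP // → -48 // 8 = -6. Stack: [-6]
STORE_FAST y → y=-6. Stack: []
LOAD_FAST k → push -72. Stack: [-72]
RETURN_VALUE → return -72.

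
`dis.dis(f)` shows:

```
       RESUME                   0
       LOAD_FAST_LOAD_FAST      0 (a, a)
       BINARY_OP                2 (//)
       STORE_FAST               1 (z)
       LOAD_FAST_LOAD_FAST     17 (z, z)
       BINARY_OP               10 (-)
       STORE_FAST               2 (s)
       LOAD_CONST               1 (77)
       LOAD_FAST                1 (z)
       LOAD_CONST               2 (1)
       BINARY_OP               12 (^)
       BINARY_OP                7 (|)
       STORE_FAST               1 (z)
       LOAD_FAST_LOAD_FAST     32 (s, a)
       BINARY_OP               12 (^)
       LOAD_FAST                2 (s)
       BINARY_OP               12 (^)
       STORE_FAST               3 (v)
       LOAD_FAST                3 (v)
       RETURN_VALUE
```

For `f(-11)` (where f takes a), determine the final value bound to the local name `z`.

77

LOAD_FAST_LOAD_FAST a,a → push -11,-11. Stack: [-11, -11]
BINARY_OP // → -11 // -11 = 1. Stack: [1]
STORE_FAST z → z=1. Stack: []
LOAD_FAST_LOAD_FAST z,z → push 1,1. Stack: [1, 1]
BINARY_OP - → 1 - 1 = 0. Stack: [0]
STORE_FAST s → s=0. Stack: []
LOAD_CONST → push 77. Stack: [77]
LOAD_FAST z → push 1. Stack: [77, 1]
LOAD_CONST → push 1. Stack: [77, 1, 1]
BINARY_OP ^ → 1 ^ 1 = 0. Stack: [77, 0]
BINARY_OP | → 77 | 0 = 77. Stack: [77]
STORE_FAST z → z=77. Stack: []
LOAD_FAST_LOAD_FAST s,a → push 0,-11. Stack: [0, -11]
BINARY_OP ^ → 0 ^ -11 = -11. Stack: [-11]
LOAD_FAST s → push 0. Stack: [-11, 0]
BINARY_OP ^ → -11 ^ 0 = -11. Stack: [-11]
STORE_FAST v → v=-11. Stack: []
LOAD_FAST v → push -11. Stack: [-11]
RETURN_VALUE → return -11.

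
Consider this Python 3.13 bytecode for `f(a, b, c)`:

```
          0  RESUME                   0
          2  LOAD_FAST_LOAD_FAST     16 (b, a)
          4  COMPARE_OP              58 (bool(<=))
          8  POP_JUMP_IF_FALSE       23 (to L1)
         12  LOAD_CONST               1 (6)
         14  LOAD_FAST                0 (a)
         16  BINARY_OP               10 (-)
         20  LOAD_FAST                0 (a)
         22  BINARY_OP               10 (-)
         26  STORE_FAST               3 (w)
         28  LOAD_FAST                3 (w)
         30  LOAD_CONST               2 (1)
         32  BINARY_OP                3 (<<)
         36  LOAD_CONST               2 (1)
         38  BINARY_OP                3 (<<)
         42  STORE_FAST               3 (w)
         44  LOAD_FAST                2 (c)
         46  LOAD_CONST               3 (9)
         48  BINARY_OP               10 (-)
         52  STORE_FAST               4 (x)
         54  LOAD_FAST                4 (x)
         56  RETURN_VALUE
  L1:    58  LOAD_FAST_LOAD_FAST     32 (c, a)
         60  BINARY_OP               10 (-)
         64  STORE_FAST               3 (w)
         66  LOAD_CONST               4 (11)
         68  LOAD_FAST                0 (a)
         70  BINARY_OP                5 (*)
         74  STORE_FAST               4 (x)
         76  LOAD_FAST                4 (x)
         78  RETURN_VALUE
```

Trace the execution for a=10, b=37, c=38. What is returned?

LOAD_FAST_LOAD_FAST b,a → push 37,10. Stack: [37, 10]
COMPARE_OP bool(<=) → 37 vs 10 = False. Stack: [False]
POP_JUMP_IF_FALSE → pop False; jump. Stack: []
LOAD_FAST_LOAD_FAST c,a → push 38,10. Stack: [38, 10]
BINARY_OP - → 38 - 10 = 28. Stack: [28]
STORE_FAST w → w=28. Stack: []
LOAD_CONST → push 11. Stack: [11]
LOAD_FAST a → push 10. Stack: [11, 10]
BINARY_OP * → 11 * 10 = 110. Stack: [110]
STORE_FAST x → x=110. Stack: []
LOAD_FAST x → push 110. Stack: [110]
RETURN_VALUE → return 110.

110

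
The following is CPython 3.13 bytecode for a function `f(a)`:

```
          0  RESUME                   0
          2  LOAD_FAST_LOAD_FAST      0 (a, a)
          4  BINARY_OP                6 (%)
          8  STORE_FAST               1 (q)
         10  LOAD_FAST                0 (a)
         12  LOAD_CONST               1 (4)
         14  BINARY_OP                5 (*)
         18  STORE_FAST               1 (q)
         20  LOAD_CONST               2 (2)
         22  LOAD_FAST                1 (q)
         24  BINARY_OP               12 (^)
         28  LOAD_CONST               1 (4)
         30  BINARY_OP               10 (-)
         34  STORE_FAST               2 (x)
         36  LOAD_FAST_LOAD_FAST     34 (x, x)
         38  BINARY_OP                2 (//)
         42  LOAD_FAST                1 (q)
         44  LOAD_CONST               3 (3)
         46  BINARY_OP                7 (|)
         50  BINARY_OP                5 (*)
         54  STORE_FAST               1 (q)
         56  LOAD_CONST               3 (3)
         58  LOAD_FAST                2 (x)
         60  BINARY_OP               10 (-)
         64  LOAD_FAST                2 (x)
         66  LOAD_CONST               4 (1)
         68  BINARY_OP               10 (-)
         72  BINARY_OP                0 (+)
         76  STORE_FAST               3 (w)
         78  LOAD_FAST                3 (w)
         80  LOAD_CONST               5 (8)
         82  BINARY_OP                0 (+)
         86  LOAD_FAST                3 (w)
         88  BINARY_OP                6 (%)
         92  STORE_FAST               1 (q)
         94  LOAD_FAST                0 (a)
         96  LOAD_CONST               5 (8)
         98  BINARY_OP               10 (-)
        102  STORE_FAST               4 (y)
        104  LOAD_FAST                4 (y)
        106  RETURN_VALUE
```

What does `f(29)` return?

21

LOAD_FAST_LOAD_FAST a,a → push 29,29. Stack: [29, 29]
BINARY_OP % → 29 % 29 = 0. Stack: [0]
STORE_FAST q → q=0. Stack: []
LOAD_FAST a → push 29. Stack: [29]
LOAD_CONST → push 4. Stack: [29, 4]
BINARY_OP * → 29 * 4 = 116. Stack: [116]
STORE_FAST q → q=116. Stack: []
LOAD_CONST → push 2. Stack: [2]
LOAD_FAST q → push 116. Stack: [2, 116]
BINARY_OP ^ → 2 ^ 116 = 118. Stack: [118]
LOAD_CONST → push 4. Stack: [118, 4]
BINARY_OP - → 118 - 4 = 114. Stack: [114]
STORE_FAST x → x=114. Stack: []
LOAD_FAST_LOAD_FAST x,x → push 114,114. Stack: [114, 114]
BINARY_OP // → 114 // 114 = 1. Stack: [1]
LOAD_FAST q → push 116. Stack: [1, 116]
LOAD_CONST → push 3. Stack: [1, 116, 3]
BINARY_OP | → 116 | 3 = 119. Stack: [1, 119]
BINARY_OP * → 1 * 119 = 119. Stack: [119]
STORE_FAST q → q=119. Stack: []
LOAD_CONST → push 3. Stack: [3]
LOAD_FAST x → push 114. Stack: [3, 114]
BINARY_OP - → 3 - 114 = -111. Stack: [-111]
LOAD_FAST x → push 114. Stack: [-111, 114]
LOAD_CONST → push 1. Stack: [-111, 114, 1]
BINARY_OP - → 114 - 1 = 113. Stack: [-111, 113]
BINARY_OP + → -111 + 113 = 2. Stack: [2]
STORE_FAST w → w=2. Stack: []
LOAD_FAST w → push 2. Stack: [2]
LOAD_CONST → push 8. Stack: [2, 8]
BINARY_OP + → 2 + 8 = 10. Stack: [10]
LOAD_FAST w → push 2. Stack: [10, 2]
BINARY_OP % → 10 % 2 = 0. Stack: [0]
STORE_FAST q → q=0. Stack: []
LOAD_FAST a → push 29. Stack: [29]
LOAD_CONST → push 8. Stack: [29, 8]
BINARY_OP - → 29 - 8 = 21. Stack: [21]
STORE_FAST y → y=21. Stack: []
LOAD_FAST y → push 21. Stack: [21]
RETURN_VALUE → return 21.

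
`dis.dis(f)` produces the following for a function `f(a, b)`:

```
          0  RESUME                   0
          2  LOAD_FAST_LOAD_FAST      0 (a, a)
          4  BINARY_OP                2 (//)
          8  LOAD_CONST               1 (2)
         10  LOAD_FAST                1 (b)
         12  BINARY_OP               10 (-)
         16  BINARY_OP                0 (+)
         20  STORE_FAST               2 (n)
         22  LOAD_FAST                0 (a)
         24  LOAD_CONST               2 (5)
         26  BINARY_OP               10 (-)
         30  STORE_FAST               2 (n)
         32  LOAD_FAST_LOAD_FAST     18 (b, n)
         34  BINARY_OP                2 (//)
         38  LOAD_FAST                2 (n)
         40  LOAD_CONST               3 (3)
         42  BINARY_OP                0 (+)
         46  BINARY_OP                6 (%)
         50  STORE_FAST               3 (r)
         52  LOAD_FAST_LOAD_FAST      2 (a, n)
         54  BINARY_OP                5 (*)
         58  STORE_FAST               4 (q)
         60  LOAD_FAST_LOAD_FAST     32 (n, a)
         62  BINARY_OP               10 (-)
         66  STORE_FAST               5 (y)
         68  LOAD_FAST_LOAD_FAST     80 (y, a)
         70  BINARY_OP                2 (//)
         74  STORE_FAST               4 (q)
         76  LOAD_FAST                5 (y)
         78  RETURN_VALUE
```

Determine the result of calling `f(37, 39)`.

-5

LOAD_FAST_LOAD_FAST a,a → push 37,37. Stack: [37, 37]
BINARY_OP // → 37 // 37 = 1. Stack: [1]
LOAD_CONST → push 2. Stack: [1, 2]
LOAD_FAST b → push 39. Stack: [1, 2, 39]
BINARY_OP - → 2 - 39 = -37. Stack: [1, -37]
BINARY_OP + → 1 + -37 = -36. Stack: [-36]
STORE_FAST n → n=-36. Stack: []
LOAD_FAST a → push 37. Stack: [37]
LOAD_CONST → push 5. Stack: [37, 5]
BINARY_OP - → 37 - 5 = 32. Stack: [32]
STORE_FAST n → n=32. Stack: []
LOAD_FAST_LOAD_FAST b,n → push 39,32. Stack: [39, 32]
BINARY_OP // → 39 // 32 = 1. Stack: [1]
LOAD_FAST n → push 32. Stack: [1, 32]
LOAD_CONST → push 3. Stack: [1, 32, 3]
BINARY_OP + → 32 + 3 = 35. Stack: [1, 35]
BINARY_OP % → 1 % 35 = 1. Stack: [1]
STORE_FAST r → r=1. Stack: []
LOAD_FAST_LOAD_FAST a,n → push 37,32. Stack: [37, 32]
BINARY_OP * → 37 * 32 = 1184. Stack: [1184]
STORE_FAST q → q=1184. Stack: []
LOAD_FAST_LOAD_FAST n,a → push 32,37. Stack: [32, 37]
BINARY_OP - → 32 - 37 = -5. Stack: [-5]
STORE_FAST y → y=-5. Stack: []
LOAD_FAST_LOAD_FAST y,a → push -5,37. Stack: [-5, 37]
BINARY_OP // → -5 // 37 = -1. Stack: [-1]
STORE_FAST q → q=-1. Stack: []
LOAD_FAST y → push -5. Stack: [-5]
RETURN_VALUE → return -5.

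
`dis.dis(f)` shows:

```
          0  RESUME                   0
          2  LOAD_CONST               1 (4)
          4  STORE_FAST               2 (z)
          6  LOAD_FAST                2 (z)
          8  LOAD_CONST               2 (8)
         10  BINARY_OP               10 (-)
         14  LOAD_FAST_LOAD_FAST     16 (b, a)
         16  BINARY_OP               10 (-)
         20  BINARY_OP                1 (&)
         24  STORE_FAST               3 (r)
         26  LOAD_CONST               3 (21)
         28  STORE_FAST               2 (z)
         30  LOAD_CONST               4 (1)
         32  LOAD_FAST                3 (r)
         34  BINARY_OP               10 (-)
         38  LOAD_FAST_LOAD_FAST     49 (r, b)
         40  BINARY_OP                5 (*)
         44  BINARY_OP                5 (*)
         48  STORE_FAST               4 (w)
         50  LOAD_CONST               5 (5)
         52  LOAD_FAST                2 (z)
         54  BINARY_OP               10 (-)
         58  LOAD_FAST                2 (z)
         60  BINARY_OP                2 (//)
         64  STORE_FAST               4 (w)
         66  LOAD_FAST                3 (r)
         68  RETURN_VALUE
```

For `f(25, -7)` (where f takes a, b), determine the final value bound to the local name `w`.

LOAD_CONST → push 4. Stack: [4]
STORE_FAST z → z=4. Stack: []
LOAD_FAST z → push 4. Stack: [4]
LOAD_CONST → push 8. Stack: [4, 8]
BINARY_OP - → 4 - 8 = -4. Stack: [-4]
LOAD_FAST_LOAD_FAST b,a → push -7,25. Stack: [-4, -7, 25]
BINARY_OP - → -7 - 25 = -32. Stack: [-4, -32]
BINARY_OP & → -4 & -32 = -32. Stack: [-32]
STORE_FAST r → r=-32. Stack: []
LOAD_CONST → push 21. Stack: [21]
STORE_FAST z → z=21. Stack: []
LOAD_CONST → push 1. Stack: [1]
LOAD_FAST r → push -32. Stack: [1, -32]
BINARY_OP - → 1 - -32 = 33. Stack: [33]
LOAD_FAST_LOAD_FAST r,b → push -32,-7. Stack: [33, -32, -7]
BINARY_OP * → -32 * -7 = 224. Stack: [33, 224]
BINARY_OP * → 33 * 224 = 7392. Stack: [7392]
STORE_FAST w → w=7392. Stack: []
LOAD_CONST → push 5. Stack: [5]
LOAD_FAST z → push 21. Stack: [5, 21]
BINARY_OP - → 5 - 21 = -16. Stack: [-16]
LOAD_FAST z → push 21. Stack: [-16, 21]
BINARY_OP // → -16 // 21 = -1. Stack: [-1]
STORE_FAST w → w=-1. Stack: []
LOAD_FAST r → push -32. Stack: [-32]
RETURN_VALUE → return -32.

-1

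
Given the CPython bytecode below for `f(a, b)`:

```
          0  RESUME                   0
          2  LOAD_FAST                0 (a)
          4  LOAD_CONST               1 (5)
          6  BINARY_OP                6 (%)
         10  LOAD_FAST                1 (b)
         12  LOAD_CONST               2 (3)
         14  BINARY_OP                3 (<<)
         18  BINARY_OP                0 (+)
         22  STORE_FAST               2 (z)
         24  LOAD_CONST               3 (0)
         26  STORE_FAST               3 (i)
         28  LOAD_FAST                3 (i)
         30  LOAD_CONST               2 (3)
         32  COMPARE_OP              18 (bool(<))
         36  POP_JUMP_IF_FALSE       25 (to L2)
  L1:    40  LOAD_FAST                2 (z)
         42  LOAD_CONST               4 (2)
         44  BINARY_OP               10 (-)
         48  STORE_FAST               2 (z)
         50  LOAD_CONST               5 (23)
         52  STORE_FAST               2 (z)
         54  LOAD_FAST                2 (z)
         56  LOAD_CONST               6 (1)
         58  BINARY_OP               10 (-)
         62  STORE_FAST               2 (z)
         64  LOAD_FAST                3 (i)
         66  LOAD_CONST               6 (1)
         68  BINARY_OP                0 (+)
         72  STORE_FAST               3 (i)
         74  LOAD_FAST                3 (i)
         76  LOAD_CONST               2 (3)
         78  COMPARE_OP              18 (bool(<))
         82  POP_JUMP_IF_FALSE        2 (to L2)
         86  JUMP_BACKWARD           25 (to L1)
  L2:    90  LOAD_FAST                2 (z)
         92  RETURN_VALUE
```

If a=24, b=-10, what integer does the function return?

22

LOAD_FAST a → push 24
LOAD_CONST → push 5
BINARY_OP % → 24 % 5 = 4
LOAD_FAST b → push -10
LOAD_CONST → push 3
BINARY_OP << → -10 << 3 = -80
BINARY_OP + → 4 + -80 = -76
STORE_FAST z → z=-76
LOAD_CONST → push 0
STORE_FAST i → i=0
LOAD_FAST i → push 0
LOAD_CONST → push 3
COMPARE_OP bool(<) → 0 vs 3 = True
POP_JUMP_IF_FALSE → pop True; no jump
LOAD_FAST z → push -76
LOAD_CONST → push 2
BINARY_OP - → -76 - 2 = -78
STORE_FAST z → z=-78
LOAD_CONST → push 23
STORE_FAST z → z=23
LOAD_FAST z → push 23
LOAD_CONST → push 1
BINARY_OP - → 23 - 1 = 22
STORE_FAST z → z=22
LOAD_FAST i → push 0
LOAD_CONST → push 1
BINARY_OP + → 0 + 1 = 1
STORE_FAST i → i=1
LOAD_FAST i → push 1
LOAD_CONST → push 3
COMPARE_OP bool(<) → 1 vs 3 = True
POP_JUMP_IF_FALSE → pop True; no jump
LOAD_FAST z → push 22
LOAD_CONST → push 2
BINARY_OP - → 22 - 2 = 20
STORE_FAST z → z=20
LOAD_CONST → push 23
STORE_FAST z → z=23
LOAD_FAST z → push 23
LOAD_CONST → push 1
BINARY_OP - → 23 - 1 = 22
STORE_FAST z → z=22
LOAD_FAST i → push 1
LOAD_CONST → push 1
BINARY_OP + → 1 + 1 = 2
STORE_FAST i → i=2
LOAD_FAST i → push 2
LOAD_CONST → push 3
COMPARE_OP bool(<) → 2 vs 3 = True
POP_JUMP_IF_FALSE → pop True; no jump
LOAD_FAST z → push 22
LOAD_CONST → push 2
BINARY_OP - → 22 - 2 = 20
STORE_FAST z → z=20
LOAD_CONST → push 23
STORE_FAST z → z=23
LOAD_FAST z → push 23
LOAD_CONST → push 1
BINARY_OP - → 23 - 1 = 22
STORE_FAST z → z=22
LOAD_FAST i → push 2
LOAD_CONST → push 1
BINARY_OP + → 2 + 1 = 3
STORE_FAST i → i=3
LOAD_FAST i → push 3
LOAD_CONST → push 3
COMPARE_OP bool(<) → 3 vs 3 = False
POP_JUMP_IF_FALSE → pop False; jump
LOAD_FAST z → push 22
RETURN_VALUE → return 22.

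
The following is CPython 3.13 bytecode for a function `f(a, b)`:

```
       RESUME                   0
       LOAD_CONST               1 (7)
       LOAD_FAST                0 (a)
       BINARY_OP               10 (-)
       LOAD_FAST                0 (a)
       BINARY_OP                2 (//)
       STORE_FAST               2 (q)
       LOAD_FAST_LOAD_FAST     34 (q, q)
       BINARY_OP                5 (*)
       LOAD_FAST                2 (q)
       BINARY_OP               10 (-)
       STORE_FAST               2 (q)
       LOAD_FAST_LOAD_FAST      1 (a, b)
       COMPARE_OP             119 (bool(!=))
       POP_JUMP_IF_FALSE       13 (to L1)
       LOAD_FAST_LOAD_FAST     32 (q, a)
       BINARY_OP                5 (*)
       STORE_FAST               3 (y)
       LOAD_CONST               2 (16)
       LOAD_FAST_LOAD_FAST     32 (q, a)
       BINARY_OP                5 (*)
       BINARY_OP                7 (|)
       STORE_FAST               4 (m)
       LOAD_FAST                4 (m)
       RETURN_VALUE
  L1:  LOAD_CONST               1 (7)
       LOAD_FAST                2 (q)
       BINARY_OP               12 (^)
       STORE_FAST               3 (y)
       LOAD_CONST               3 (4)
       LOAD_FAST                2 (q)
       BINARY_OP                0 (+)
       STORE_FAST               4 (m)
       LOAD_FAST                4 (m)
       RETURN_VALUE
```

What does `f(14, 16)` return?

28

LOAD_CONST → push 7. Stack: [7]
LOAD_FAST a → push 14. Stack: [7, 14]
BINARY_OP - → 7 - 14 = -7. Stack: [-7]
LOAD_FAST a → push 14. Stack: [-7, 14]
BINARY_OP // → -7 // 14 = -1. Stack: [-1]
STORE_FAST q → q=-1. Stack: []
LOAD_FAST_LOAD_FAST q,q → push -1,-1. Stack: [-1, -1]
BINARY_OP * → -1 * -1 = 1. Stack: [1]
LOAD_FAST q → push -1. Stack: [1, -1]
BINARY_OP - → 1 - -1 = 2. Stack: [2]
STORE_FAST q → q=2. Stack: []
LOAD_FAST_LOAD_FAST a,b → push 14,16. Stack: [14, 16]
COMPARE_OP bool(!=) → 14 vs 16 = True. Stack: [True]
POP_JUMP_IF_FALSE → pop True; no jump. Stack: []
LOAD_FAST_LOAD_FAST q,a → push 2,14. Stack: [2, 14]
BINARY_OP * → 2 * 14 = 28. Stack: [28]
STORE_FAST y → y=28. Stack: []
LOAD_CONST → push 16. Stack: [16]
LOAD_FAST_LOAD_FAST q,a → push 2,14. Stack: [16, 2, 14]
BINARY_OP * → 2 * 14 = 28. Stack: [16, 28]
BINARY_OP | → 16 | 28 = 28. Stack: [28]
STORE_FAST m → m=28. Stack: []
LOAD_FAST m → push 28. Stack: [28]
RETURN_VALUE → return 28.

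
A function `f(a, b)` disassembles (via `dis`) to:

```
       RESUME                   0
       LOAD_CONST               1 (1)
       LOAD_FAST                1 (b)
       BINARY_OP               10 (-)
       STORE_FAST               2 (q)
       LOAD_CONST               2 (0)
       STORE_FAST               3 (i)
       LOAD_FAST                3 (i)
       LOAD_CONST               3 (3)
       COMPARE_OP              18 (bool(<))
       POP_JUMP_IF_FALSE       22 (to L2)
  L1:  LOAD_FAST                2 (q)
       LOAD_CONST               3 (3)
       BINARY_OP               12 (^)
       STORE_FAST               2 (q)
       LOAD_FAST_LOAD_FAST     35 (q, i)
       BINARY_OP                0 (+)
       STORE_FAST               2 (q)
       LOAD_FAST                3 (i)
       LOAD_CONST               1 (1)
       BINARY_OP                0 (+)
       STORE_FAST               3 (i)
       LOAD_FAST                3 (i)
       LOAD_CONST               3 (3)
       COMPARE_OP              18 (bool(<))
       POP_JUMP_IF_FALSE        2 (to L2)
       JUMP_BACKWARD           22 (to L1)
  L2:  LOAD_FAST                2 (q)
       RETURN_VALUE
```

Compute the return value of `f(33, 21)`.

-16

LOAD_CONST → push 1. Stack: [1]
LOAD_FAST b → push 21. Stack: [1, 21]
BINARY_OP - → 1 - 21 = -20. Stack: [-20]
STORE_FAST q → q=-20. Stack: []
LOAD_CONST → push 0. Stack: [0]
STORE_FAST i → i=0. Stack: []
LOAD_FAST i → push 0. Stack: [0]
LOAD_CONST → push 3. Stack: [0, 3]
COMPARE_OP bool(<) → 0 vs 3 = True. Stack: [True]
POP_JUMP_IF_FALSE → pop True; no jump. Stack: []
LOAD_FAST q → push -20. Stack: [-20]
LOAD_CONST → push 3. Stack: [-20, 3]
BINARY_OP ^ → -20 ^ 3 = -17. Stack: [-17]
STORE_FAST q → q=-17. Stack: []
LOAD_FAST_LOAD_FAST q,i → push -17,0. Stack: [-17, 0]
BINARY_OP + → -17 + 0 = -17. Stack: [-17]
STORE_FAST q → q=-17. Stack: []
LOAD_FAST i → push 0. Stack: [0]
LOAD_CONST → push 1. Stack: [0, 1]
BINARY_OP + → 0 + 1 = 1. Stack: [1]
STORE_FAST i → i=1. Stack: []
LOAD_FAST i → push 1. Stack: [1]
LOAD_CONST → push 3. Stack: [1, 3]
COMPARE_OP bool(<) → 1 vs 3 = True. Stack: [True]
POP_JUMP_IF_FALSE → pop True; no jump. Stack: []
LOAD_FAST q → push -17. Stack: [-17]
LOAD_CONST → push 3. Stack: [-17, 3]
BINARY_OP ^ → -17 ^ 3 = -20. Stack: [-20]
STORE_FAST q → q=-20. Stack: []
LOAD_FAST_LOAD_FAST q,i → push -20,1. Stack: [-20, 1]
BINARY_OP + → -20 + 1 = -19. Stack: [-19]
STORE_FAST q → q=-19. Stack: []
LOAD_FAST i → push 1. Stack: [1]
LOAD_CONST → push 1. Stack: [1, 1]
BINARY_OP + → 1 + 1 = 2. Stack: [2]
STORE_FAST i → i=2. Stack: []
LOAD_FAST i → push 2. Stack: [2]
LOAD_CONST → push 3. Stack: [2, 3]
COMPARE_OP bool(<) → 2 vs 3 = True. Stack: [True]
POP_JUMP_IF_FALSE → pop True; no jump. Stack: []
LOAD_FAST q → push -19. Stack: [-19]
LOAD_CONST → push 3. Stack: [-19, 3]
BINARY_OP ^ → -19 ^ 3 = -18. Stack: [-18]
STORE_FAST q → q=-18. Stack: []
LOAD_FAST_LOAD_FAST q,i → push -18,2. Stack: [-18, 2]
BINARY_OP + → -18 + 2 = -16. Stack: [-16]
STORE_FAST q → q=-16. Stack: []
LOAD_FAST i → push 2. Stack: [2]
LOAD_CONST → push 1. Stack: [2, 1]
BINARY_OP + → 2 + 1 = 3. Stack: [3]
STORE_FAST i → i=3. Stack: []
LOAD_FAST i → push 3. Stack: [3]
LOAD_CONST → push 3. Stack: [3, 3]
COMPARE_OP bool(<) → 3 vs 3 = False. Stack: [False]
POP_JUMP_IF_FALSE → pop False; jump. Stack: []
LOAD_FAST q → push -16. Stack: [-16]
RETURN_VALUE → return -16.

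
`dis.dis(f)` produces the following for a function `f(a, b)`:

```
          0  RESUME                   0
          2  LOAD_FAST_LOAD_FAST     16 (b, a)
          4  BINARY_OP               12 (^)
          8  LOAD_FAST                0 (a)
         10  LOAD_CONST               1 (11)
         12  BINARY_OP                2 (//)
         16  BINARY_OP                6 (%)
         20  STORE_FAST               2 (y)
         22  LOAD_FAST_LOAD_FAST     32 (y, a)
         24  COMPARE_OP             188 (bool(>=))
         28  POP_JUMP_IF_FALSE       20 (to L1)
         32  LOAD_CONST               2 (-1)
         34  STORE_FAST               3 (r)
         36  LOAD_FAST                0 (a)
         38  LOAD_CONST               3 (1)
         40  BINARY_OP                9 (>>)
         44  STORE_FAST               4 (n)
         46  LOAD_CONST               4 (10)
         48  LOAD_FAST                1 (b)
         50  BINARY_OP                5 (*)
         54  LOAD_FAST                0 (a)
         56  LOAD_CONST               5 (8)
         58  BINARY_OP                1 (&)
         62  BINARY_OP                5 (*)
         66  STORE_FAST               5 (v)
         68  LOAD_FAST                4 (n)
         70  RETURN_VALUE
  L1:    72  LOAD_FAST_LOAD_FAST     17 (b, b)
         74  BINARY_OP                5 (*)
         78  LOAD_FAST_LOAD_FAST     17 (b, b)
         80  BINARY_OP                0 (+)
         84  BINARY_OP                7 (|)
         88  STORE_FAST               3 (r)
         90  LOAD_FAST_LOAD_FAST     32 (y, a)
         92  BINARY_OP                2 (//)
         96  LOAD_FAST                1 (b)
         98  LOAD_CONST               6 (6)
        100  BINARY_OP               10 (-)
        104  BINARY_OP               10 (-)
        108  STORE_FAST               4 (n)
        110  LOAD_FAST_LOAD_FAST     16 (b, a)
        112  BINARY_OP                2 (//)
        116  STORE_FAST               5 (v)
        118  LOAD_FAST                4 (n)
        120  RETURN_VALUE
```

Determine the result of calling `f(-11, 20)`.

-6

LOAD_FAST_LOAD_FAST b,a → push 20,-11. Stack: [20, -11]
BINARY_OP ^ → 20 ^ -11 = -31. Stack: [-31]
LOAD_FAST a → push -11. Stack: [-31, -11]
LOAD_CONST → push 11. Stack: [-31, -11, 11]
BINARY_OP // → -11 // 11 = -1. Stack: [-31, -1]
BINARY_OP % → -31 % -1 = 0. Stack: [0]
STORE_FAST y → y=0. Stack: []
LOAD_FAST_LOAD_FAST y,a → push 0,-11. Stack: [0, -11]
COMPARE_OP bool(>=) → 0 vs -11 = True. Stack: [True]
POP_JUMP_IF_FALSE → pop True; no jump. Stack: []
LOAD_CONST → push -1. Stack: [-1]
STORE_FAST r → r=-1. Stack: []
LOAD_FAST a → push -11. Stack: [-11]
LOAD_CONST → push 1. Stack: [-11, 1]
BINARY_OP >> → -11 >> 1 = -6. Stack: [-6]
STORE_FAST n → n=-6. Stack: []
LOAD_CONST → push 10. Stack: [10]
LOAD_FAST b → push 20. Stack: [10, 20]
BINARY_OP * → 10 * 20 = 200. Stack: [200]
LOAD_FAST a → push -11. Stack: [200, -11]
LOAD_CONST → push 8. Stack: [200, -11, 8]
BINARY_OP & → -11 & 8 = 0. Stack: [200, 0]
BINARY_OP * → 200 * 0 = 0. Stack: [0]
STORE_FAST v → v=0. Stack: []
LOAD_FAST n → push -6. Stack: [-6]
RETURN_VALUE → return -6.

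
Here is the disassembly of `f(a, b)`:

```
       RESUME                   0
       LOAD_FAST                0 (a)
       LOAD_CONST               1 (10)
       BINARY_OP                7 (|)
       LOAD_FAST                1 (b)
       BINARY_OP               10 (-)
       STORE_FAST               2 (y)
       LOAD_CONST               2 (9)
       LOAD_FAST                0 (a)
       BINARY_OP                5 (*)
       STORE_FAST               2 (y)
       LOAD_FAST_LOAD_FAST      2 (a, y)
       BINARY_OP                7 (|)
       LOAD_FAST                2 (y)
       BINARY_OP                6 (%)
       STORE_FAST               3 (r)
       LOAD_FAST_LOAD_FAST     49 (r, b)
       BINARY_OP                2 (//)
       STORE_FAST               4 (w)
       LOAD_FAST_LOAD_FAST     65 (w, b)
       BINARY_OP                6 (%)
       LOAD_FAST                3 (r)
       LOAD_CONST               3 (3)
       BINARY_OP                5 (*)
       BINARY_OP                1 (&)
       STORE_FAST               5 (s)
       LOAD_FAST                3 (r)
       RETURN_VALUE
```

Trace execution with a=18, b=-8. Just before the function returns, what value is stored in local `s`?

48

LOAD_FAST a → push 18. Stack: [18]
LOAD_CONST → push 10. Stack: [18, 10]
BINARY_OP | → 18 | 10 = 26. Stack: [26]
LOAD_FAST b → push -8. Stack: [26, -8]
BINARY_OP - → 26 - -8 = 34. Stack: [34]
STORE_FAST y → y=34. Stack: []
LOAD_CONST → push 9. Stack: [9]
LOAD_FAST a → push 18. Stack: [9, 18]
BINARY_OP * → 9 * 18 = 162. Stack: [162]
STORE_FAST y → y=162. Stack: []
LOAD_FAST_LOAD_FAST a,y → push 18,162. Stack: [18, 162]
BINARY_OP | → 18 | 162 = 178. Stack: [178]
LOAD_FAST y → push 162. Stack: [178, 162]
BINARY_OP % → 178 % 162 = 16. Stack: [16]
STORE_FAST r → r=16. Stack: []
LOAD_FAST_LOAD_FAST r,b → push 16,-8. Stack: [16, -8]
BINARY_OP // → 16 // -8 = -2. Stack: [-2]
STORE_FAST w → w=-2. Stack: []
LOAD_FAST_LOAD_FAST w,b → push -2,-8. Stack: [-2, -8]
BINARY_OP % → -2 % -8 = -2. Stack: [-2]
LOAD_FAST r → push 16. Stack: [-2, 16]
LOAD_CONST → push 3. Stack: [-2, 16, 3]
BINARY_OP * → 16 * 3 = 48. Stack: [-2, 48]
BINARY_OP & → -2 & 48 = 48. Stack: [48]
STORE_FAST s → s=48. Stack: []
LOAD_FAST r → push 16. Stack: [16]
RETURN_VALUE → return 16.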